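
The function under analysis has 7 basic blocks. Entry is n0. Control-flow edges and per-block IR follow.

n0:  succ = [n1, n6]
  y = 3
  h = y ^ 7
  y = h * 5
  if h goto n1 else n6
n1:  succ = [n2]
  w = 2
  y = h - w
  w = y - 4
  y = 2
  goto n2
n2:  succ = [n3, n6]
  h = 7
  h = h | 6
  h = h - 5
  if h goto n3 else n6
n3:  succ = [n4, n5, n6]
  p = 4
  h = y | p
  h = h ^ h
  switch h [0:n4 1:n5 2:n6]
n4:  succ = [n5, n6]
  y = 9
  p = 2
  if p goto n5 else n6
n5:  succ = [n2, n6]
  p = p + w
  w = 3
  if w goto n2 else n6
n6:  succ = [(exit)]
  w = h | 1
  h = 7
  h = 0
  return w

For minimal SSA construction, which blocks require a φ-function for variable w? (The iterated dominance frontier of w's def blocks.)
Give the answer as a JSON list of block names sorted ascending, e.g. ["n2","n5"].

Answer: ["n2", "n6"]

Analysis:
idom tree: n1←n0 n2←n1 n3←n2 n4←n3 n5←n3 n6←n0
Dom at joins:
  n2: preds {n1,n5}: {n0,n1} ∩ {n0,n1,n2,n3,n5} = {n0,n1}; idom=n1
  n5: preds {n3,n4}: {n0,n1,n2,n3} ∩ {n0,n1,n2,n3,n4} = {n0,n1,n2,n3}; idom=n3
  n6: preds {n0,n2,n3,n4,n5}: {n0} ∩ {n0,n1,n2} ∩ {n0,n1,n2,n3} ∩ {n0,n1,n2,n3,n4} ∩ {n0,n1,n2,n3,n5} = {n0}; idom=n0

DF walk-up:
  n2←n1: walk · to n1
  n2←n5: walk n5→n3→n2 to n1
  n5←n3: walk · to n3
  n5←n4: walk n4 to n3
  n6←n0: walk · to n0
  n6←n2: walk n2→n1 to n0
  n6←n3: walk n3→n2→n1 to n0
  n6←n4: walk n4→n3→n2→n1 to n0
  n6←n5: walk n5→n3→n2→n1 to n0
  n0: DF=∅
  n1: DF={n6}
  n2: DF={n2,n6}
  n3: DF={n2,n6}
  n4: DF={n5,n6}
  n5: DF={n2,n6}
  n6: DF=∅

φ for w: defs {n1,n5,n6}
  DF⁺ = {n2,n6}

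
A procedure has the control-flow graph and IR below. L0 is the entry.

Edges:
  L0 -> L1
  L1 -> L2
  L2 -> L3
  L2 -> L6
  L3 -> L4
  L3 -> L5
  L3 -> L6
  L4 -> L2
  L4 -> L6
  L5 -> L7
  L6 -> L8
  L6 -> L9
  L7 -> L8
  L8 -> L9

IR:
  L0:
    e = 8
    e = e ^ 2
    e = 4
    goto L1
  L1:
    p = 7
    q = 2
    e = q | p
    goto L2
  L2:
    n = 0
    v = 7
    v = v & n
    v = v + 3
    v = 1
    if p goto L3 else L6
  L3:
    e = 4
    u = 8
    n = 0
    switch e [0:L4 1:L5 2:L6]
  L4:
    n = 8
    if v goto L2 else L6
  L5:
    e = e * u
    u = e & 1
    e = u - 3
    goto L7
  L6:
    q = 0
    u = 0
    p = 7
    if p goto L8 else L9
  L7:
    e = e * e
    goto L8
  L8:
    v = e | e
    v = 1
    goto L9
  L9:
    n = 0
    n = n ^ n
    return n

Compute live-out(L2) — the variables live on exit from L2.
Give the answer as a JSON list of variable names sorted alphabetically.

Answer: ["e", "p", "v"]

Analysis:
Per-block:
  L0 def {e} use ∅
  L1 def {e,p,q} use ∅
  L2 def {n,v} use {p}
  L3 def {e,n,u} use ∅
  L4 def {n} use {v}
  L5 def {e,u} use {e,u}
  L6 def {p,q,u} use ∅
  L7 def {e} use {e}
  L8 def {v} use {e}
  L9 def {n} use ∅

Live sets:
  live L0: ∅→∅
  live L1: ∅→{e,p}
  live L2: {e,p}→{e,p,v}
  live L3: {p,v}→{e,p,u,v}
  live L4: {e,p,v}→{e,p}
  live L5: {e,u}→{e}
  live L6: {e}→{e}
  live L7: {e}→{e}
  live L8: {e}→∅
  live L9: ∅→∅

live-out(L2) = ["e", "p", "v"]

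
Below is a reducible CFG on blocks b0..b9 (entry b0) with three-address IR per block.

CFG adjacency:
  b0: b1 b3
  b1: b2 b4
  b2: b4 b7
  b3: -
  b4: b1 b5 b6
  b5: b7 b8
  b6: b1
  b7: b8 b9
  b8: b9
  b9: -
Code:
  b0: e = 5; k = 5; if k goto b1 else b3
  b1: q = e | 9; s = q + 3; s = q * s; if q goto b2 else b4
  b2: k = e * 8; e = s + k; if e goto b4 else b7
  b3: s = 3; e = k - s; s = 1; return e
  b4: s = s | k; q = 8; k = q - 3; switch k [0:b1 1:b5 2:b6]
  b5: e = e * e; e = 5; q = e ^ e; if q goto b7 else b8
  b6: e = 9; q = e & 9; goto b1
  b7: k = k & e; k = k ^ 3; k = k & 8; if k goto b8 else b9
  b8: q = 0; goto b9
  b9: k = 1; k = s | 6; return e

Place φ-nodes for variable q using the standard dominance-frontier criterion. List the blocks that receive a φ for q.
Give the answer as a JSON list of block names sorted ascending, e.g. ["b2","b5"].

Answer: ["b1", "b7", "b8", "b9"]

Analysis:
idom tree: b1←b0 b2←b1 b3←b0 b4←b1 b5←b4 b6←b4 b7←b1 b8←b1 b9←b1
Dom∩ at merges:
  b1: preds {b0,b4,b6}: {b0} ∩ {b0,b1,b4} ∩ {b0,b1,b4,b6} = {b0}; idom=b0
  b4: preds {b1,b2}: {b0,b1} ∩ {b0,b1,b2} = {b0,b1}; idom=b1
  b7: preds {b2,b5}: {b0,b1,b2} ∩ {b0,b1,b4,b5} = {b0,b1}; idom=b1
  b8: preds {b5,b7}: {b0,b1,b4,b5} ∩ {b0,b1,b7} = {b0,b1}; idom=b1
  b9: preds {b7,b8}: {b0,b1,b7} ∩ {b0,b1,b8} = {b0,b1}; idom=b1

DF derivation:
  b1←b0: walk · to b0
  b1←b4: walk b4→b1 to b0
  b1←b6: walk b6→b4→b1 to b0
  b4←b1: walk · to b1
  b4←b2: walk b2 to b1
  b7←b2: walk b2 to b1
  b7←b5: walk b5→b4 to b1
  b8←b5: walk b5→b4 to b1
  b8←b7: walk b7 to b1
  b9←b7: walk b7 to b1
  b9←b8: walk b8 to b1
  b0: DF=∅
  b1: DF={b1}
  b2: DF={b4,b7}
  b3: DF=∅
  b4: DF={b1,b7,b8}
  b5: DF={b7,b8}
  b6: DF={b1}
  b7: DF={b8,b9}
  b8: DF={b9}
  b9: DF=∅

φ for q: defs {b1,b4,b5,b6,b8}
  DF⁺ = {b1,b7,b8,b9}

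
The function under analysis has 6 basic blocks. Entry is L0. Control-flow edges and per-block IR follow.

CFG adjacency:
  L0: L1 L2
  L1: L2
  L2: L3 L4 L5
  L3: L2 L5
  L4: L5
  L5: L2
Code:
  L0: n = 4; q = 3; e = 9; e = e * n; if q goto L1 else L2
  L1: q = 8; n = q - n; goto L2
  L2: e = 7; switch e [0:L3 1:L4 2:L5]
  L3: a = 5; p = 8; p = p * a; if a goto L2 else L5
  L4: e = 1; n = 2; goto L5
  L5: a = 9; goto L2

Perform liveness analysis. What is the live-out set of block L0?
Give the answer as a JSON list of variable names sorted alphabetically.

Answer: ["n"]

Derivation:
Per-block:
  L0 def {e,n,q} use ∅
  L1 def {n,q} use {n}
  L2 def {e} use ∅
  L3 def {a,p} use ∅
  L4 def {e,n} use ∅
  L5 def {a} use ∅

Live sets:
  L0: in=∅ out={n}
  L1: in={n} out=∅
  L2: in=∅ out=∅
  L3: in=∅ out=∅
  L4: in=∅ out=∅
  L5: in=∅ out=∅

live-out(L0) = ["n"]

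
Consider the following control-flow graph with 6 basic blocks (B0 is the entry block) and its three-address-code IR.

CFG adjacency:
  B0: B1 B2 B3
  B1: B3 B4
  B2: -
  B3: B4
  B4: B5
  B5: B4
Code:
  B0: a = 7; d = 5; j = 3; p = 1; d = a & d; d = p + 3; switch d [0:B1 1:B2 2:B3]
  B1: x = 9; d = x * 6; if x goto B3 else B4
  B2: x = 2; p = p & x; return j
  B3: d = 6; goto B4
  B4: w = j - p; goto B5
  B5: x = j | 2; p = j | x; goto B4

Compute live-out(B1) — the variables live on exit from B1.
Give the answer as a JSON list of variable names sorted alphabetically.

Answer: ["j", "p"]

Working:
Block summaries:
  B0: def={a,d,j,p} ue=∅
  B1: def={d,x} ue=∅
  B2: def={p,x} ue={j,p}
  B3: def={d} ue=∅
  B4: def={w} ue={j,p}
  B5: def={p,x} ue={j}

Live sets:
  B0 li=∅ lo={j,p}
  B1 li={j,p} lo={j,p}
  B2 li={j,p} lo=∅
  B3 li={j,p} lo={j,p}
  B4 li={j,p} lo={j}
  B5 li={j} lo={j,p}

live-out(B1) = ["j", "p"]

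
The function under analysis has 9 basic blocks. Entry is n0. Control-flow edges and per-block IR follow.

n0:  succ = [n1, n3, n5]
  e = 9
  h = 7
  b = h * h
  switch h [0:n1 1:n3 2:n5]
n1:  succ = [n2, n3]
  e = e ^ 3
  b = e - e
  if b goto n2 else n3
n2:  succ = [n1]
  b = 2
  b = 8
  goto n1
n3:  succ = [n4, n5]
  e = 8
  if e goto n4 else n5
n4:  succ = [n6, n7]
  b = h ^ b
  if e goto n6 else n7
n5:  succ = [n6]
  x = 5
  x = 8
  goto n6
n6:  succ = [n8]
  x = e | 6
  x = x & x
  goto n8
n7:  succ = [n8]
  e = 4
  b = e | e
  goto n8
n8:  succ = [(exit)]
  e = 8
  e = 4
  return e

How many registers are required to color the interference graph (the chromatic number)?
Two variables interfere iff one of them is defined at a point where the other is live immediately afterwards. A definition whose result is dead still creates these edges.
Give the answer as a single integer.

Answer: 3

Working:
def/use:
  n0: {b,e,h} / ∅
  n1: {b,e} / {e}
  n2: {b} / ∅
  n3: {e} / ∅
  n4: {b} / {b,e,h}
  n5: {x} / ∅
  n6: {x} / {e}
  n7: {b,e} / ∅
  n8: {e} / ∅

Live sets:
  live n0: ∅→{b,e,h}
  live n1: {e,h}→{b,e,h}
  live n2: {e,h}→{e,h}
  live n3: {b,h}→{b,e,h}
  live n4: {b,e,h}→{e}
  live n5: {e}→{e}
  live n6: {e}→∅
  live n7: ∅→∅
  live n8: ∅→∅

Interfere edges:
  b↔{e,h}
  e↔{b,h,x}
  h↔{b,e}
  x↔{e}

Colouring:
  lower bound: {b,e,h} mutually conflict ⇒ χ ≥ 3
  3-colouring: r0={e}  r1={b,x}  r2={h}
  χ = 3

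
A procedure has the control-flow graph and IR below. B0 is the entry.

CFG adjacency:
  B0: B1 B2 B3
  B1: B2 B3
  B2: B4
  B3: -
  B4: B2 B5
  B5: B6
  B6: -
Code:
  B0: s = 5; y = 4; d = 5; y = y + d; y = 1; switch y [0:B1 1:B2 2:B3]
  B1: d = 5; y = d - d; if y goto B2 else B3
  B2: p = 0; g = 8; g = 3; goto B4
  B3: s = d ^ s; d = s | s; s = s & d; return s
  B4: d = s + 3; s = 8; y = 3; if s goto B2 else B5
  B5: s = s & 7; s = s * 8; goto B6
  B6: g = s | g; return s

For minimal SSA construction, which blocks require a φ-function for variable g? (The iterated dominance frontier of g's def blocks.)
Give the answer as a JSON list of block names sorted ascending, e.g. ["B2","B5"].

Answer: ["B2"]

Derivation:
idom tree: B1←B0 B2←B0 B3←B0 B4←B2 B5←B4 B6←B5
Dom∩ at merges:
  B2: preds {B0,B1,B4}: {B0} ∩ {B0,B1} ∩ {B0,B2,B4} = {B0}; idom=B0
  B3: preds {B0,B1}: {B0} ∩ {B0,B1} = {B0}; idom=B0

Frontier:
  join B2 pred B0: · stop@B0
  join B2 pred B1: B1 stop@B0
  join B2 pred B4: B4→B2 stop@B0
  join B3 pred B0: · stop@B0
  join B3 pred B1: B1 stop@B0
  B0: DF=∅
  B1: DF={B2,B3}
  B2: DF={B2}
  B3: DF=∅
  B4: DF={B2}
  B5: DF=∅
  B6: DF=∅

φ for g: defs {B2,B6}
  DF⁺ = {B2}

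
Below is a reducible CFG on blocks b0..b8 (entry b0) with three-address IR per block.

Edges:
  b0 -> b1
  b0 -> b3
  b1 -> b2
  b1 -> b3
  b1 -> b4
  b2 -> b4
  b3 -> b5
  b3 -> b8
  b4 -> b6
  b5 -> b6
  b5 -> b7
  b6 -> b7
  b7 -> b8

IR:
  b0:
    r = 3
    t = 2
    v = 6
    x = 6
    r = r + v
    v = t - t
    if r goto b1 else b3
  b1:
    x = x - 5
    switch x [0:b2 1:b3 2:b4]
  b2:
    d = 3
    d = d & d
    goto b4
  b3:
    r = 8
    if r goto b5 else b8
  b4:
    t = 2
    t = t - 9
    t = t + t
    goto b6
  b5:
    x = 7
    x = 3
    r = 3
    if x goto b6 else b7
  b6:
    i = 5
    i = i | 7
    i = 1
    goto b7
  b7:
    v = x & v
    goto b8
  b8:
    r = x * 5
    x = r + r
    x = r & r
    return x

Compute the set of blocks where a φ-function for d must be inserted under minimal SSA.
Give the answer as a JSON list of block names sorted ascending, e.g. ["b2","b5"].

idom tree: b1←b0 b2←b1 b3←b0 b4←b1 b5←b3 b6←b0 b7←b0 b8←b0
Join-block Dom:
  b3: preds {b0,b1}: {b0} ∩ {b0,b1} = {b0}; idom=b0
  b4: preds {b1,b2}: {b0,b1} ∩ {b0,b1,b2} = {b0,b1}; idom=b1
  b6: preds {b4,b5}: {b0,b1,b4} ∩ {b0,b3,b5} = {b0}; idom=b0
  b7: preds {b5,b6}: {b0,b3,b5} ∩ {b0,b6} = {b0}; idom=b0
  b8: preds {b3,b7}: {b0,b3} ∩ {b0,b7} = {b0}; idom=b0

Frontier:
  b3←b0: walk · to b0
  b3←b1: walk b1 to b0
  b4←b1: walk · to b1
  b4←b2: walk b2 to b1
  b6←b4: walk b4→b1 to b0
  b6←b5: walk b5→b3 to b0
  b7←b5: walk b5→b3 to b0
  b7←b6: walk b6 to b0
  b8←b3: walk b3 to b0
  b8←b7: walk b7 to b0
  b0 → ∅
  b1 → {b3,b6}
  b2 → {b4}
  b3 → {b6,b7,b8}
  b4 → {b6}
  b5 → {b6,b7}
  b6 → {b7}
  b7 → {b8}
  b8 → ∅

φ for d: defs {b2}
  DF⁺ = {b4,b6,b7,b8}

Answer: ["b4", "b6", "b7", "b8"]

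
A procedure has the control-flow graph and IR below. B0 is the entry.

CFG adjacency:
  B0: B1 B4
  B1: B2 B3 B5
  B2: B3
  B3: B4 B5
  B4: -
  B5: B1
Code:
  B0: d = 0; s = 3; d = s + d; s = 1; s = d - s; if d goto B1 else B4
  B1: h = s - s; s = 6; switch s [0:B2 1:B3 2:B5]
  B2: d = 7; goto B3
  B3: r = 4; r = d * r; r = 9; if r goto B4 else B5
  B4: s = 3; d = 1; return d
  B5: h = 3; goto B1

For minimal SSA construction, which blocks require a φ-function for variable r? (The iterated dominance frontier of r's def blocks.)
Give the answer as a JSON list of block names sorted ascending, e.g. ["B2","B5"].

idom tree: B1←B0 B2←B1 B3←B1 B4←B0 B5←B1
Dom at joins:
  B1: preds {B0,B5}: {B0} ∩ {B0,B1,B5} = {B0}; idom=B0
  B3: preds {B1,B2}: {B0,B1} ∩ {B0,B1,B2} = {B0,B1}; idom=B1
  B4: preds {B0,B3}: {B0} ∩ {B0,B1,B3} = {B0}; idom=B0
  B5: preds {B1,B3}: {B0,B1} ∩ {B0,B1,B3} = {B0,B1}; idom=B1

DF derivation:
  B1←B0: walk · to B0
  B1←B5: walk B5→B1 to B0
  B3←B1: walk · to B1
  B3←B2: walk B2 to B1
  B4←B0: walk · to B0
  B4←B3: walk B3→B1 to B0
  B5←B1: walk · to B1
  B5←B3: walk B3 to B1
  B0 → ∅
  B1 → {B1,B4}
  B2 → {B3}
  B3 → {B4,B5}
  B4 → ∅
  B5 → {B1}

φ for r: defs {B3}
  DF⁺ = {B1,B4,B5}

Answer: ["B1", "B4", "B5"]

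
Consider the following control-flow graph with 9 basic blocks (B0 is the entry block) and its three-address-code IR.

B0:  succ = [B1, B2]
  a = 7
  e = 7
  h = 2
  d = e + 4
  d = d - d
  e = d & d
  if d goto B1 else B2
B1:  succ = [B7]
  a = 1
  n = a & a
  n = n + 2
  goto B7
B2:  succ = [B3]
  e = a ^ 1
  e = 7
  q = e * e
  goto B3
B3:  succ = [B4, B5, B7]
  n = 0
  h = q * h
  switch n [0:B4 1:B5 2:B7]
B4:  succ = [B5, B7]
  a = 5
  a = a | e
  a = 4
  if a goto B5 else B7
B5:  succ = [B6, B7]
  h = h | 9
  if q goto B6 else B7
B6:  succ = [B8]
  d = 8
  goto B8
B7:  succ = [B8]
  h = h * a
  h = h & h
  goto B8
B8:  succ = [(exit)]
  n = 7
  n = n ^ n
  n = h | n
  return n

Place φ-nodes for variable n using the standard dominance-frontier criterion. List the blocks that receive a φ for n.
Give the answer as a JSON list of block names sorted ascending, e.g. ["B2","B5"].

idom tree: B1←B0 B2←B0 B3←B2 B4←B3 B5←B3 B6←B5 B7←B0 B8←B0
Join-block Dom:
  B5: preds {B3,B4}: {B0,B2,B3} ∩ {B0,B2,B3,B4} = {B0,B2,B3}; idom=B3
  B7: preds {B1,B3,B4,B5}: {B0,B1} ∩ {B0,B2,B3} ∩ {B0,B2,B3,B4} ∩ {B0,B2,B3,B5} = {B0}; idom=B0
  B8: preds {B6,B7}: {B0,B2,B3,B5,B6} ∩ {B0,B7} = {B0}; idom=B0

DF walk-up:
  join B5 pred B3: · stop@B3
  join B5 pred B4: B4 stop@B3
  join B7 pred B1: B1 stop@B0
  join B7 pred B3: B3→B2 stop@B0
  join B7 pred B4: B4→B3→B2 stop@B0
  join B7 pred B5: B5→B3→B2 stop@B0
  join B8 pred B6: B6→B5→B3→B2 stop@B0
  join B8 pred B7: B7 stop@B0
  B0 → ∅
  B1 → {B7}
  B2 → {B7,B8}
  B3 → {B7,B8}
  B4 → {B5,B7}
  B5 → {B7,B8}
  B6 → {B8}
  B7 → {B8}
  B8 → ∅

φ for n: defs {B1,B3,B8}
  DF⁺ = {B7,B8}

Answer: ["B7", "B8"]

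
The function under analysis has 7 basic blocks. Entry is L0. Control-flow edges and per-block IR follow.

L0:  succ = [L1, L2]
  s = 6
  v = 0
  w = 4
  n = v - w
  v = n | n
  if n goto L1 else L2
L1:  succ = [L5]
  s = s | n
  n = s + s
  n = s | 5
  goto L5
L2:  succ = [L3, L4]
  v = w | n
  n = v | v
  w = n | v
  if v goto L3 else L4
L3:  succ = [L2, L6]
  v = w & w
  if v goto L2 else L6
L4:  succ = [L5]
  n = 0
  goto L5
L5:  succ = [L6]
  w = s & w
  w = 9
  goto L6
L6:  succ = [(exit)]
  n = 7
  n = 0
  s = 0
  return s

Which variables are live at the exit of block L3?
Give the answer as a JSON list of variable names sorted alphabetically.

Block summaries:
  L0: def={n,s,v,w} ue=∅
  L1: def={n,s} ue={n,s}
  L2: def={n,v,w} ue={n,w}
  L3: def={v} ue={w}
  L4: def={n} ue=∅
  L5: def={w} ue={s,w}
  L6: def={n,s} ue=∅

Liveness:
  L0: in=∅ out={n,s,w}
  L1: in={n,s,w} out={s,w}
  L2: in={n,s,w} out={n,s,w}
  L3: in={n,s,w} out={n,s,w}
  L4: in={s,w} out={s,w}
  L5: in={s,w} out=∅
  L6: in=∅ out=∅

live-out(L3) = ["n", "s", "w"]

Answer: ["n", "s", "w"]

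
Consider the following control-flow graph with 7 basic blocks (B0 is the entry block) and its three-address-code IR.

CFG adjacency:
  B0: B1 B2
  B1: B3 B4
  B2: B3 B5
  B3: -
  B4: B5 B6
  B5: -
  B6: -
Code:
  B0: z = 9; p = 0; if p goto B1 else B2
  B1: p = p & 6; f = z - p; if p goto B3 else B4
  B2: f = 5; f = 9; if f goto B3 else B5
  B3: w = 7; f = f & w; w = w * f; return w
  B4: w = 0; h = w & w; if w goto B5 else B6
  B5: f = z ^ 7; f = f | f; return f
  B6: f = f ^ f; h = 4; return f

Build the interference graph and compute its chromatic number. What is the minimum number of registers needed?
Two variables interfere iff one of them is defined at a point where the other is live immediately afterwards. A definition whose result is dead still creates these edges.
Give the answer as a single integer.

def/use:
  B0: def={p,z} ue=∅
  B1: def={f,p} ue={p,z}
  B2: def={f} ue=∅
  B3: def={f,w} ue={f}
  B4: def={h,w} ue=∅
  B5: def={f} ue={z}
  B6: def={f,h} ue={f}

Backward fixpoint:
  live B0: ∅→{p,z}
  live B1: {p,z}→{f,z}
  live B2: {z}→{f,z}
  live B3: {f}→∅
  live B4: {f,z}→{f,z}
  live B5: {z}→∅
  live B6: {f}→∅

Interfere edges:
  f↔{h,p,w,z}
  h↔{f,w,z}
  p↔{f,z}
  w↔{f,h,z}
  z↔{f,h,p,w}

Chromatic number:
  clique {f,h,w,z} ⇒ need ≥ 4
  4-colouring: c0={f}  c1={z}  c2={h,p}  c3={w}
  χ = 4

Answer: 4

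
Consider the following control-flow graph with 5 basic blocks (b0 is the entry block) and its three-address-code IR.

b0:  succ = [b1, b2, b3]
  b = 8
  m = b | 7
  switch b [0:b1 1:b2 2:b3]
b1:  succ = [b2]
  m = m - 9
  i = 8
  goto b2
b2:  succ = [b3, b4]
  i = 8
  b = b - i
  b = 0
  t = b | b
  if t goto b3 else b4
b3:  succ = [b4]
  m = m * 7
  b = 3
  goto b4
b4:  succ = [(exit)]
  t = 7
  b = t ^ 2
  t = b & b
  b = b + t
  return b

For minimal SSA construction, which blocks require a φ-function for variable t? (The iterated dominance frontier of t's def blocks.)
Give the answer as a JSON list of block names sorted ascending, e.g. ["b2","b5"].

Answer: ["b3", "b4"]

Working:
idom tree: b1←b0 b2←b0 b3←b0 b4←b0
Join-block Dom:
  b2: preds {b0,b1}: {b0} ∩ {b0,b1} = {b0}; idom=b0
  b3: preds {b0,b2}: {b0} ∩ {b0,b2} = {b0}; idom=b0
  b4: preds {b2,b3}: {b0,b2} ∩ {b0,b3} = {b0}; idom=b0

DF walk-up:
  join b2 pred b0: · stop@b0
  join b2 pred b1: b1 stop@b0
  join b3 pred b0: · stop@b0
  join b3 pred b2: b2 stop@b0
  join b4 pred b2: b2 stop@b0
  join b4 pred b3: b3 stop@b0
  b0: DF=∅
  b1: DF={b2}
  b2: DF={b3,b4}
  b3: DF={b4}
  b4: DF=∅

φ for t: defs {b2,b4}
  DF⁺ = {b3,b4}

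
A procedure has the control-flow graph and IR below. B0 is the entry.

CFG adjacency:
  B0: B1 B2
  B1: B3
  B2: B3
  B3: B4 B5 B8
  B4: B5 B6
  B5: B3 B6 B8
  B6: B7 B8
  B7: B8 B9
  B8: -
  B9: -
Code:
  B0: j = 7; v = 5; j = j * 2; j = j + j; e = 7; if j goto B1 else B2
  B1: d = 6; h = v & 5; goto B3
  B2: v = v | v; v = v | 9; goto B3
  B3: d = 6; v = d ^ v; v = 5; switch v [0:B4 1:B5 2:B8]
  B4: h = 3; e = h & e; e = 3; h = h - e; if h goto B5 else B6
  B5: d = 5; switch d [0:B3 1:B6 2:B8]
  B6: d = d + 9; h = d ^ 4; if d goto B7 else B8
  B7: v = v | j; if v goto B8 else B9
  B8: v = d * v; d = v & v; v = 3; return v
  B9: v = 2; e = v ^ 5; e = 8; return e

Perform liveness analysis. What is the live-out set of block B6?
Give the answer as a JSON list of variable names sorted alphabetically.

def/use:
  B0: {e,j,v} / ∅
  B1: {d,h} / {v}
  B2: {v} / {v}
  B3: {d,v} / {v}
  B4: {e,h} / {e}
  B5: {d} / ∅
  B6: {d,h} / {d}
  B7: {v} / {j,v}
  B8: {d,v} / {d,v}
  B9: {e,v} / ∅

Backward fixpoint:
  B0 li=∅ lo={e,j,v}
  B1 li={e,j,v} lo={e,j,v}
  B2 li={e,j,v} lo={e,j,v}
  B3 li={e,j,v} lo={d,e,j,v}
  B4 li={d,e,j,v} lo={d,e,j,v}
  B5 li={e,j,v} lo={d,e,j,v}
  B6 li={d,j,v} lo={d,j,v}
  B7 li={d,j,v} lo={d,v}
  B8 li={d,v} lo=∅
  B9 li=∅ lo=∅

live-out(B6) = ["d", "j", "v"]

Answer: ["d", "j", "v"]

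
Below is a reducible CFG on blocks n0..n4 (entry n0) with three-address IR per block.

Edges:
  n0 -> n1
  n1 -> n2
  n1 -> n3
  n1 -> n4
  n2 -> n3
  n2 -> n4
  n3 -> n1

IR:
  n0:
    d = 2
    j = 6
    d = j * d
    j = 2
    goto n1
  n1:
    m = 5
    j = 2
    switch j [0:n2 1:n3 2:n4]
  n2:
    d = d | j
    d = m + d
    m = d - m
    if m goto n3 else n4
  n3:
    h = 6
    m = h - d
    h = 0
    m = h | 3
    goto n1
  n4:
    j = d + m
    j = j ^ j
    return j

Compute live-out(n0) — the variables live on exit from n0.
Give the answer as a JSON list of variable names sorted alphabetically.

Answer: ["d"]

Analysis:
Block summaries:
  n0: {d,j} / ∅
  n1: {j,m} / ∅
  n2: {d,m} / {d,j,m}
  n3: {h,m} / {d}
  n4: {j} / {d,m}

Liveness:
  n0 li=∅ lo={d}
  n1 li={d} lo={d,j,m}
  n2 li={d,j,m} lo={d,m}
  n3 li={d} lo={d}
  n4 li={d,m} lo=∅

live-out(n0) = ["d"]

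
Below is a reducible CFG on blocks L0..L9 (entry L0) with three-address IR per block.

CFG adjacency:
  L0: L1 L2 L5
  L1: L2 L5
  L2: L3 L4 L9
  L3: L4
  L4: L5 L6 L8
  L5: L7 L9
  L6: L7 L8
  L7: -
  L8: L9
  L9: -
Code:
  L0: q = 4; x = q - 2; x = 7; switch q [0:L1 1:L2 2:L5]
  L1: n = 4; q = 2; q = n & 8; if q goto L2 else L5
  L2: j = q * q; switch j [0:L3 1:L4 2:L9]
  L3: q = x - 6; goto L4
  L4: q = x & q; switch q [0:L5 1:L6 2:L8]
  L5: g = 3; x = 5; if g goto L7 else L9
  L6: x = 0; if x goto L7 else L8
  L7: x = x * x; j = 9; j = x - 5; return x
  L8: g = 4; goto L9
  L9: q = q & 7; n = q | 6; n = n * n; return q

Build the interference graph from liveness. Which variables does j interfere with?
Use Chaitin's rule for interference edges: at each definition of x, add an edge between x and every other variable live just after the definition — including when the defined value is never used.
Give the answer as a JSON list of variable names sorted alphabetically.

Answer: ["q", "x"]

Working:
def/use:
  L0: def={q,x} ue=∅
  L1: def={n,q} ue=∅
  L2: def={j} ue={q}
  L3: def={q} ue={x}
  L4: def={q} ue={q,x}
  L5: def={g,x} ue=∅
  L6: def={x} ue=∅
  L7: def={j,x} ue={x}
  L8: def={g} ue=∅
  L9: def={n,q} ue={q}

Liveness:
  L0 li=∅ lo={q,x}
  L1 li={x} lo={q,x}
  L2 li={q,x} lo={q,x}
  L3 li={x} lo={q,x}
  L4 li={q,x} lo={q}
  L5 li={q} lo={q,x}
  L6 li={q} lo={q,x}
  L7 li={x} lo=∅
  L8 li={q} lo={q}
  L9 li={q} lo=∅

Conflict graph:
  g: {q,x}
  j: {q,x}
  n: {q,x}
  q: {g,j,n,x}
  x: {g,j,n,q}

N(j) = ["q", "x"]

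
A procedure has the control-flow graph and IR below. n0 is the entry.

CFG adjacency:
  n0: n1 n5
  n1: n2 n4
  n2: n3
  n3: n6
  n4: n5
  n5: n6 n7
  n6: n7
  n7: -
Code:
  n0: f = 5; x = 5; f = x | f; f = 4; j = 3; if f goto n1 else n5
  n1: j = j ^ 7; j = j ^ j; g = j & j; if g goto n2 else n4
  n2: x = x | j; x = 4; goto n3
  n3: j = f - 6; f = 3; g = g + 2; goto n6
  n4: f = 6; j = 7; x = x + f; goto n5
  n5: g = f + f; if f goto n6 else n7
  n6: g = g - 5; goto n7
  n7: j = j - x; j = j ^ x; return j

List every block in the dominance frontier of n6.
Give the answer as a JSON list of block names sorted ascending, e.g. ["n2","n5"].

Answer: ["n7"]

Analysis:
idom tree: n1←n0 n2←n1 n3←n2 n4←n1 n5←n0 n6←n0 n7←n0
Dom∩ at merges:
  n5: preds {n0,n4}: {n0} ∩ {n0,n1,n4} = {n0}; idom=n0
  n6: preds {n3,n5}: {n0,n1,n2,n3} ∩ {n0,n5} = {n0}; idom=n0
  n7: preds {n5,n6}: {n0,n5} ∩ {n0,n6} = {n0}; idom=n0

DF walk-up:
  join n5 pred n0: · stop@n0
  join n5 pred n4: n4→n1 stop@n0
  join n6 pred n3: n3→n2→n1 stop@n0
  join n6 pred n5: n5 stop@n0
  join n7 pred n5: n5 stop@n0
  join n7 pred n6: n6 stop@n0
  DF(n0)=∅
  DF(n1)={n5,n6}
  DF(n2)={n6}
  DF(n3)={n6}
  DF(n4)={n5}
  DF(n5)={n6,n7}
  DF(n6)={n7}
  DF(n7)=∅

DF(n6) = ["n7"]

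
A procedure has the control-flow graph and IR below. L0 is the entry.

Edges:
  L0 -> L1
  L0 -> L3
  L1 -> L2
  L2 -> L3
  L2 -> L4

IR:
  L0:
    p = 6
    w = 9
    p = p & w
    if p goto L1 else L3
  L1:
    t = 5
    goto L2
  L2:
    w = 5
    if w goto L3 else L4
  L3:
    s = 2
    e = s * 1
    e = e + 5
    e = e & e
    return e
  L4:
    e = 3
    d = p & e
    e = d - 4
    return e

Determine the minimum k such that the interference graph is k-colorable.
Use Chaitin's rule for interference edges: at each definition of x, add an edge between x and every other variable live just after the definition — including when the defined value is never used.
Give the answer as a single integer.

def/use:
  L0: {p,w} / ∅
  L1: {t} / ∅
  L2: {w} / ∅
  L3: {e,s} / ∅
  L4: {d,e} / {p}

Backward fixpoint:
  L0: in=∅ out={p}
  L1: in={p} out={p}
  L2: in={p} out={p}
  L3: in=∅ out=∅
  L4: in={p} out=∅

Conflict graph:
  d — ∅
  e — {p}
  p — {e,t,w}
  s — ∅
  t — {p}
  w — {p}

Chromatic number:
  lower bound: {e,p} mutually conflict ⇒ χ ≥ 2
  2-colouring: r0={d,p,s}  r1={e,t,w}
  χ = 2

Answer: 2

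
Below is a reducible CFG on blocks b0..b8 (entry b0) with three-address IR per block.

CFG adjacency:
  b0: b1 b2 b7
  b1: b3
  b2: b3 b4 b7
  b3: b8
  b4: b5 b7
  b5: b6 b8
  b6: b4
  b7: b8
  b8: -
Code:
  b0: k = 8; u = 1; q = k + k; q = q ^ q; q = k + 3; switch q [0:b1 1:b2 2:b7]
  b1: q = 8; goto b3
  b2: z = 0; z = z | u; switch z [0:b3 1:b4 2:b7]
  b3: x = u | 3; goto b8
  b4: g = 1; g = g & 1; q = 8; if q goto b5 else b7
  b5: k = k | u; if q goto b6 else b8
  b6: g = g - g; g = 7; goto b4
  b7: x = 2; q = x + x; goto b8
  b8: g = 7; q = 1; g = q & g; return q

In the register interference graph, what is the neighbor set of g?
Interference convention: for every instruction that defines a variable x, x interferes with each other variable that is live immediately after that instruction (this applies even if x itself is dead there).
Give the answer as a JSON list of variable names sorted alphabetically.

Per-block:
  b0 def {k,q,u} use ∅
  b1 def {q} use ∅
  b2 def {z} use {u}
  b3 def {x} use {u}
  b4 def {g,q} use ∅
  b5 def {k} use {k,q,u}
  b6 def {g} use {g}
  b7 def {q,x} use ∅
  b8 def {g,q} use ∅

Live sets:
  live b0: ∅→{k,u}
  live b1: {u}→{u}
  live b2: {k,u}→{k,u}
  live b3: {u}→∅
  live b4: {k,u}→{g,k,q,u}
  live b5: {g,k,q,u}→{g,k,u}
  live b6: {g,k,u}→{k,u}
  live b7: ∅→∅
  live b8: ∅→∅

Conflict graph:
  g↔{k,q,u}
  k↔{g,q,u,z}
  q↔{g,k,u}
  u↔{g,k,q,z}
  x↔∅
  z↔{k,u}

N(g) = ["k", "q", "u"]

Answer: ["k", "q", "u"]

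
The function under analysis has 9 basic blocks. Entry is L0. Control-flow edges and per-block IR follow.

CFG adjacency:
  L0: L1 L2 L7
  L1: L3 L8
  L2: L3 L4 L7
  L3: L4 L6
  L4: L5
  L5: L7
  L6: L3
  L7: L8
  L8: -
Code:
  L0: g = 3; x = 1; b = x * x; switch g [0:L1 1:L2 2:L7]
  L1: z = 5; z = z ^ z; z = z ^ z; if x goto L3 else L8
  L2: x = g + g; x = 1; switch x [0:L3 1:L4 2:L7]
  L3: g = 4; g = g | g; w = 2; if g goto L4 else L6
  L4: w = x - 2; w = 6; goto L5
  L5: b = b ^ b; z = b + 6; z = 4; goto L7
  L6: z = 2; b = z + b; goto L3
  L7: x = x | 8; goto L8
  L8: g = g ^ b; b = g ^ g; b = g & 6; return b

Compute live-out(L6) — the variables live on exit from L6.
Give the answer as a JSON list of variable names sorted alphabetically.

Per-block:
  L0: def={b,g,x} ue=∅
  L1: def={z} ue={x}
  L2: def={x} ue={g}
  L3: def={g,w} ue=∅
  L4: def={w} ue={x}
  L5: def={b,z} ue={b}
  L6: def={b,z} ue={b}
  L7: def={x} ue={x}
  L8: def={b,g} ue={b,g}

Backward fixpoint:
  L0 li=∅ lo={b,g,x}
  L1 li={b,g,x} lo={b,g,x}
  L2 li={b,g} lo={b,g,x}
  L3 li={b,x} lo={b,g,x}
  L4 li={b,g,x} lo={b,g,x}
  L5 li={b,g,x} lo={b,g,x}
  L6 li={b,x} lo={b,x}
  L7 li={b,g,x} lo={b,g}
  L8 li={b,g} lo=∅

live-out(L6) = ["b", "x"]

Answer: ["b", "x"]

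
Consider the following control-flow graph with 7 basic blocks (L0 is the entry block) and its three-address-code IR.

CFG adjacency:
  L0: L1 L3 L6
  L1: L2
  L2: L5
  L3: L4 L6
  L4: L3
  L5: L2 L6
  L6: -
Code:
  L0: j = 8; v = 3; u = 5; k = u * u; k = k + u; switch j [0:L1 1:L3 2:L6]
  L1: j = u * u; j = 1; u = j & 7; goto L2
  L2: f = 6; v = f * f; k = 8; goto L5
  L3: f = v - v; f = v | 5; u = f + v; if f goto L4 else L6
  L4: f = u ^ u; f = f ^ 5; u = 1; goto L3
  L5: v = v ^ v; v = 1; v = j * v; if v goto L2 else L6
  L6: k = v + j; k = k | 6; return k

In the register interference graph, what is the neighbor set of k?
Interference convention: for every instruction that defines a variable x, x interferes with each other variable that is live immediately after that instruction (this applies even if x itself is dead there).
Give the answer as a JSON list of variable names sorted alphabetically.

def/use:
  L0: def={j,k,u,v} ue=∅
  L1: def={j,u} ue={u}
  L2: def={f,k,v} ue=∅
  L3: def={f,u} ue={v}
  L4: def={f,u} ue={u}
  L5: def={v} ue={j,v}
  L6: def={k} ue={j,v}

Live sets:
  live L0: ∅→{j,u,v}
  live L1: {u}→{j}
  live L2: {j}→{j,v}
  live L3: {j,v}→{j,u,v}
  live L4: {j,u,v}→{j,v}
  live L5: {j,v}→{j,v}
  live L6: {j,v}→∅

Conflict graph:
  f — {j,u,v}
  j — {f,k,u,v}
  k — {j,u,v}
  u — {f,j,k,v}
  v — {f,j,k,u}

N(k) = ["j", "u", "v"]

Answer: ["j", "u", "v"]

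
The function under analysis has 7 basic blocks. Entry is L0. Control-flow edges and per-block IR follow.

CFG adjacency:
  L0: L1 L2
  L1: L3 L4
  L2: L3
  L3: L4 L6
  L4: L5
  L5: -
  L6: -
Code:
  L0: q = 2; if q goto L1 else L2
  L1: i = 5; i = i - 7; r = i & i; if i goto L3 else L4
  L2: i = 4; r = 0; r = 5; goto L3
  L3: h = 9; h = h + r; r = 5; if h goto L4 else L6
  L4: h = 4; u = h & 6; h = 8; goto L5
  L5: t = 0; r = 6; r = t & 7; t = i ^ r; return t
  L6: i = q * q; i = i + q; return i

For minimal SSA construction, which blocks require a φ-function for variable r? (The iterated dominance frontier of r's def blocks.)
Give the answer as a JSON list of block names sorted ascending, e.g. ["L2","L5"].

idom tree: L1←L0 L2←L0 L3←L0 L4←L0 L5←L4 L6←L3
Join-block Dom:
  L3: preds {L1,L2}: {L0,L1} ∩ {L0,L2} = {L0}; idom=L0
  L4: preds {L1,L3}: {L0,L1} ∩ {L0,L3} = {L0}; idom=L0

DF derivation:
  join L3 pred L1: L1 stop@L0
  join L3 pred L2: L2 stop@L0
  join L4 pred L1: L1 stop@L0
  join L4 pred L3: L3 stop@L0
  DF(L0)=∅
  DF(L1)={L3,L4}
  DF(L2)={L3}
  DF(L3)={L4}
  DF(L4)=∅
  DF(L5)=∅
  DF(L6)=∅

φ for r: defs {L1,L2,L3,L5}
  DF⁺ = {L3,L4}

Answer: ["L3", "L4"]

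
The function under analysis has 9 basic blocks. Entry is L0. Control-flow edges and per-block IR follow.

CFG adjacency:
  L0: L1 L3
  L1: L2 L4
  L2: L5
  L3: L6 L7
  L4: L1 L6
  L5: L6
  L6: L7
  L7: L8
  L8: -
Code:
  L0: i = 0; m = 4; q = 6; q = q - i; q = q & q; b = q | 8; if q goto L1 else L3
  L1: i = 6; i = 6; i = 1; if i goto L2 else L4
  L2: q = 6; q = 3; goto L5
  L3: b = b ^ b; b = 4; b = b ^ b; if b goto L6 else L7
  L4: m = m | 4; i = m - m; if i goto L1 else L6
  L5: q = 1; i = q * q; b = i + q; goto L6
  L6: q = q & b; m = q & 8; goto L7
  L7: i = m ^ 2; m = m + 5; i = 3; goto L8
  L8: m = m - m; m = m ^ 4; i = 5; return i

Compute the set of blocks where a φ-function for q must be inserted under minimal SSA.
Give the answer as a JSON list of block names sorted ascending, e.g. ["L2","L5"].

idom tree: L1←L0 L2←L1 L3←L0 L4←L1 L5←L2 L6←L0 L7←L0 L8←L7
Join-block Dom:
  L1: preds {L0,L4}: {L0} ∩ {L0,L1,L4} = {L0}; idom=L0
  L6: preds {L3,L4,L5}: {L0,L3} ∩ {L0,L1,L4} ∩ {L0,L1,L2,L5} = {L0}; idom=L0
  L7: preds {L3,L6}: {L0,L3} ∩ {L0,L6} = {L0}; idom=L0

DF derivation:
  join L1 pred L0: · stop@L0
  join L1 pred L4: L4→L1 stop@L0
  join L6 pred L3: L3 stop@L0
  join L6 pred L4: L4→L1 stop@L0
  join L6 pred L5: L5→L2→L1 stop@L0
  join L7 pred L3: L3 stop@L0
  join L7 pred L6: L6 stop@L0
  L0 → ∅
  L1 → {L1,L6}
  L2 → {L6}
  L3 → {L6,L7}
  L4 → {L1,L6}
  L5 → {L6}
  L6 → {L7}
  L7 → ∅
  L8 → ∅

φ for q: defs {L0,L2,L5,L6}
  DF⁺ = {L6,L7}

Answer: ["L6", "L7"]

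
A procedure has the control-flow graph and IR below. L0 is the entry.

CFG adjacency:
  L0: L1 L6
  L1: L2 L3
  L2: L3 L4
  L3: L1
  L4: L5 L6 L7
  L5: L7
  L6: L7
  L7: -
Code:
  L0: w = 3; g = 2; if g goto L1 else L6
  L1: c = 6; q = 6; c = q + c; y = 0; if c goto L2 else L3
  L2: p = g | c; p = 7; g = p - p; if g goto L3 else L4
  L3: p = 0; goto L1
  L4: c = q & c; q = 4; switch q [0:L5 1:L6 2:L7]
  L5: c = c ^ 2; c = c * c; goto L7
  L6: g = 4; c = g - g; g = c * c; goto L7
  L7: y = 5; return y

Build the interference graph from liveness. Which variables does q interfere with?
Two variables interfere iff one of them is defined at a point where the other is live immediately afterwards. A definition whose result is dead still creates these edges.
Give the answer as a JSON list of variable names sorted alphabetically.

Per-block:
  L0 def {g,w} use ∅
  L1 def {c,q,y} use ∅
  L2 def {g,p} use {c,g}
  L3 def {p} use ∅
  L4 def {c,q} use {c,q}
  L5 def {c} use {c}
  L6 def {c,g} use ∅
  L7 def {y} use ∅

Liveness:
  L0: in=∅ out={g}
  L1: in={g} out={c,g,q}
  L2: in={c,g,q} out={c,g,q}
  L3: in={g} out={g}
  L4: in={c,q} out={c}
  L5: in={c} out=∅
  L6: in=∅ out=∅
  L7: in=∅ out=∅

Interfere edges:
  c↔{g,p,q,y}
  g↔{c,p,q,y}
  p↔{c,g,q}
  q↔{c,g,p,y}
  w↔∅
  y↔{c,g,q}

N(q) = ["c", "g", "p", "y"]

Answer: ["c", "g", "p", "y"]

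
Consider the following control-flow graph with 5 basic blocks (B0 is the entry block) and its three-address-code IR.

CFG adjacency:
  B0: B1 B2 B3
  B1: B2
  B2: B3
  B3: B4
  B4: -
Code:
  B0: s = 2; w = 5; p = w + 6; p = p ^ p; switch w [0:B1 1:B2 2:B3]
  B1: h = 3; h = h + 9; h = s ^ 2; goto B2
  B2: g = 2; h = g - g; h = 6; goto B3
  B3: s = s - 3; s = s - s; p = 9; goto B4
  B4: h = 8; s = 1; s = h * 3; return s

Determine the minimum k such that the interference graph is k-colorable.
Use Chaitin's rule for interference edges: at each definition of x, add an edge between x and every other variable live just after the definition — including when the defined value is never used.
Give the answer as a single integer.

Answer: 3

Working:
Per-block:
  B0: {p,s,w} / ∅
  B1: {h} / {s}
  B2: {g,h} / ∅
  B3: {p,s} / {s}
  B4: {h,s} / ∅

Liveness:
  live B0: ∅→{s}
  live B1: {s}→{s}
  live B2: {s}→{s}
  live B3: {s}→∅
  live B4: ∅→∅

Interference:
  g — {s}
  h — {s}
  p — {s,w}
  s — {g,h,p,w}
  w — {p,s}

Registers:
  clique {p,s,w} ⇒ need ≥ 3
  3-colouring: R0={s}  R1={g,h,p}  R2={w}
  χ = 3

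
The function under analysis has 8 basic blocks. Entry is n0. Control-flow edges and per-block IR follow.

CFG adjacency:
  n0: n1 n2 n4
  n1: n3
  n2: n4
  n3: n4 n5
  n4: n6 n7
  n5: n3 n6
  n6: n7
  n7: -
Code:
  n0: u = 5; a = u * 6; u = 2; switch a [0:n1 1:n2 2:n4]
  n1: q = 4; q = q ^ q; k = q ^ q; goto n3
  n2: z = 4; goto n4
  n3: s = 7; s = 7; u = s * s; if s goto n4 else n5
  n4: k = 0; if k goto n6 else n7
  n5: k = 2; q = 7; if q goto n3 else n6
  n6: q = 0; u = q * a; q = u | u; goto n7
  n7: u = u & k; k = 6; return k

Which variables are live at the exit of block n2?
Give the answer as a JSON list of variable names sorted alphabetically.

Answer: ["a", "u"]

Working:
Per-block:
  n0: {a,u} / ∅
  n1: {k,q} / ∅
  n2: {z} / ∅
  n3: {s,u} / ∅
  n4: {k} / ∅
  n5: {k,q} / ∅
  n6: {q,u} / {a}
  n7: {k,u} / {k,u}

Liveness:
  n0 li=∅ lo={a,u}
  n1 li={a} lo={a}
  n2 li={a,u} lo={a,u}
  n3 li={a} lo={a,u}
  n4 li={a,u} lo={a,k,u}
  n5 li={a} lo={a,k}
  n6 li={a,k} lo={k,u}
  n7 li={k,u} lo=∅

live-out(n2) = ["a", "u"]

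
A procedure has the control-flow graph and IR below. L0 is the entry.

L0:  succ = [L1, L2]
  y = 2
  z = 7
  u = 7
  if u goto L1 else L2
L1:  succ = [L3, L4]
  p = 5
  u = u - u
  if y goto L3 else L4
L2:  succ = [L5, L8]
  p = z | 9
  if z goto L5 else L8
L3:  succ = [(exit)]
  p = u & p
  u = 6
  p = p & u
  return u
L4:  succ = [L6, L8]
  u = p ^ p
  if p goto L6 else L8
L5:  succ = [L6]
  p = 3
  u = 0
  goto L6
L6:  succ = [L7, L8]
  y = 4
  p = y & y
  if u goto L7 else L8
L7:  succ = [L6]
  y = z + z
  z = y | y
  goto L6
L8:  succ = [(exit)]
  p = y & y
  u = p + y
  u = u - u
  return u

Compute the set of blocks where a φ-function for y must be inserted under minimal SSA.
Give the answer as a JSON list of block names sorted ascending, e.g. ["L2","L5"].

idom tree: L1←L0 L2←L0 L3←L1 L4←L1 L5←L2 L6←L0 L7←L6 L8←L0
Dom∩ at merges:
  L6: preds {L4,L5,L7}: {L0,L1,L4} ∩ {L0,L2,L5} ∩ {L0,L6,L7} = {L0}; idom=L0
  L8: preds {L2,L4,L6}: {L0,L2} ∩ {L0,L1,L4} ∩ {L0,L6} = {L0}; idom=L0

DF walk-up:
  join L6 pred L4: L4→L1 stop@L0
  join L6 pred L5: L5→L2 stop@L0
  join L6 pred L7: L7→L6 stop@L0
  join L8 pred L2: L2 stop@L0
  join L8 pred L4: L4→L1 stop@L0
  join L8 pred L6: L6 stop@L0
  DF(L0)=∅
  DF(L1)={L6,L8}
  DF(L2)={L6,L8}
  DF(L3)=∅
  DF(L4)={L6,L8}
  DF(L5)={L6}
  DF(L6)={L6,L8}
  DF(L7)={L6}
  DF(L8)=∅

φ for y: defs {L0,L6,L7}
  DF⁺ = {L6,L8}

Answer: ["L6", "L8"]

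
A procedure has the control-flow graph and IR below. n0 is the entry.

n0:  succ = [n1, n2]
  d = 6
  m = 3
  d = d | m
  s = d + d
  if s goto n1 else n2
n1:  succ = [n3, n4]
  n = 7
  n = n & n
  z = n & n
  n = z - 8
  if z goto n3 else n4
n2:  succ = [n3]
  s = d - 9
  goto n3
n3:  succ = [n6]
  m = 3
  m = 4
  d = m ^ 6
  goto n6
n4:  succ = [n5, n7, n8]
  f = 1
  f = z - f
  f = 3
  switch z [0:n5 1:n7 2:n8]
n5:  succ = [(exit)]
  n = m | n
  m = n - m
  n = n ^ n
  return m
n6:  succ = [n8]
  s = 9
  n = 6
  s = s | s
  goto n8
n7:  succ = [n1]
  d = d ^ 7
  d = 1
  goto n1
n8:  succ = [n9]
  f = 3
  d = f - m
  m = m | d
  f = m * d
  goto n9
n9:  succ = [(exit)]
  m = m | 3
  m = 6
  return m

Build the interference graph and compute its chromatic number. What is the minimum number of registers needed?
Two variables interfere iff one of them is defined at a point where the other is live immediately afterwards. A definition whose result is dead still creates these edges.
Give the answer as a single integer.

def/use:
  n0 def {d,m,s} use ∅
  n1 def {n,z} use ∅
  n2 def {s} use {d}
  n3 def {d,m} use ∅
  n4 def {f} use {z}
  n5 def {m,n} use {m,n}
  n6 def {n,s} use ∅
  n7 def {d} use {d}
  n8 def {d,f,m} use {m}
  n9 def {m} use {m}

Liveness:
  live n0: ∅→{d,m}
  live n1: {d,m}→{d,m,n,z}
  live n2: {d}→∅
  live n3: ∅→{m}
  live n4: {d,m,n,z}→{d,m,n}
  live n5: {m,n}→∅
  live n6: {m}→{m}
  live n7: {d,m}→{d,m}
  live n8: {m}→{m}
  live n9: {m}→∅

Interfere edges:
  d: {f,m,n,s,z}
  f: {d,m,n,z}
  m: {d,f,n,s,z}
  n: {d,f,m,s,z}
  s: {d,m,n}
  z: {d,f,m,n}

Registers:
  lower bound: {d,f,m,n,z} mutually conflict ⇒ χ ≥ 5
  assign d→c0 f→c3 m→c1 n→c2 s→c3 z→c4 — no edge inside a register ⇒ χ ≤ 5
  χ = 5

Answer: 5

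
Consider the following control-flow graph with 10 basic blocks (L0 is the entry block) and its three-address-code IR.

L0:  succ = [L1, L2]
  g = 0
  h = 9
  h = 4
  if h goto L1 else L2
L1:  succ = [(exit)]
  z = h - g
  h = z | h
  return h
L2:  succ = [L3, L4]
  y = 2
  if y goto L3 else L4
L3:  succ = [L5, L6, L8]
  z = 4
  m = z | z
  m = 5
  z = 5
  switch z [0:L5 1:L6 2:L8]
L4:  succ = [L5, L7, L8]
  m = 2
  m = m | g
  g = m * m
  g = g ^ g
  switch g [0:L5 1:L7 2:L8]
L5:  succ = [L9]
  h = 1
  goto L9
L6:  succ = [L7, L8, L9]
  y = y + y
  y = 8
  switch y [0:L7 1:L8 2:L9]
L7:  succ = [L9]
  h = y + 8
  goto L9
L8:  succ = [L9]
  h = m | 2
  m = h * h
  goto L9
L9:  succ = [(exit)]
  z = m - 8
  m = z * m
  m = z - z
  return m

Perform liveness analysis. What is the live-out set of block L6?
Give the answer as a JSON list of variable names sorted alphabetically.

Answer: ["m", "y"]

Working:
def/use:
  L0 def {g,h} use ∅
  L1 def {h,z} use {g,h}
  L2 def {y} use ∅
  L3 def {m,z} use ∅
  L4 def {g,m} use {g}
  L5 def {h} use ∅
  L6 def {y} use {y}
  L7 def {h} use {y}
  L8 def {h,m} use {m}
  L9 def {m,z} use {m}

Backward fixpoint:
  L0 li=∅ lo={g,h}
  L1 li={g,h} lo=∅
  L2 li={g} lo={g,y}
  L3 li={y} lo={m,y}
  L4 li={g,y} lo={m,y}
  L5 li={m} lo={m}
  L6 li={m,y} lo={m,y}
  L7 li={m,y} lo={m}
  L8 li={m} lo={m}
  L9 li={m} lo=∅

live-out(L6) = ["m", "y"]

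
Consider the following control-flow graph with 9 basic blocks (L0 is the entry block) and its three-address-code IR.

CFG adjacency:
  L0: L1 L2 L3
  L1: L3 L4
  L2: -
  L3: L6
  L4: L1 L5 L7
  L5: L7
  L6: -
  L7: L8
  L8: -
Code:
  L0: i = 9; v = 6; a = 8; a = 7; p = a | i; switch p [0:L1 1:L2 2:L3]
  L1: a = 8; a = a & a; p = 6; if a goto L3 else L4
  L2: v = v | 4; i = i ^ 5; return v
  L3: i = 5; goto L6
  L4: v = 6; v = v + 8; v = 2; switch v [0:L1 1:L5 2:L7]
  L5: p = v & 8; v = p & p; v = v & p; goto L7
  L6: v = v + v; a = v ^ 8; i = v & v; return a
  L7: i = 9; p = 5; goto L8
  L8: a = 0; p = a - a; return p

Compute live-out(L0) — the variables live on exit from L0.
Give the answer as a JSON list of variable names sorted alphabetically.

Answer: ["i", "v"]

Working:
Block summaries:
  L0: def={a,i,p,v} ue=∅
  L1: def={a,p} ue=∅
  L2: def={i,v} ue={i,v}
  L3: def={i} ue=∅
  L4: def={v} ue=∅
  L5: def={p,v} ue={v}
  L6: def={a,i,v} ue={v}
  L7: def={i,p} ue=∅
  L8: def={a,p} ue=∅

Backward fixpoint:
  L0: in=∅ out={i,v}
  L1: in={v} out={v}
  L2: in={i,v} out=∅
  L3: in={v} out={v}
  L4: in=∅ out={v}
  L5: in={v} out=∅
  L6: in={v} out=∅
  L7: in=∅ out=∅
  L8: in=∅ out=∅

live-out(L0) = ["i", "v"]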